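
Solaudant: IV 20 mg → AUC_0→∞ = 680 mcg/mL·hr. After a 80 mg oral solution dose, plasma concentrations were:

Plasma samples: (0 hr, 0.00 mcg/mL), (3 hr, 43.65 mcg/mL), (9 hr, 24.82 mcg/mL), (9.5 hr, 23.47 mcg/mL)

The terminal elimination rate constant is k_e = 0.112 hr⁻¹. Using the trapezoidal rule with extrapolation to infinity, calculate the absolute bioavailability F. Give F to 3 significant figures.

Trapezoidal AUC_0→9.5 (oral solution):
  [0→3]: (0.00+43.65)/2 × 3 = 65.475
  [3→9]: (43.65+24.82)/2 × 6 = 205.41
  [9→9.5]: (24.82+23.47)/2 × 0.5 = 12.0725
  Sum = 282.9575 mcg/mL·hr
Tail: C_last/k_e = 23.47/0.112 = 209.554
AUC_0→∞ (oral solution) = 282.9575 + 209.554 = 492.5115 mcg/mL·hr
F = (AUC_ev/D_ev)/(AUC_iv/D_iv) = (492.5115/80)/(680/20) = 6.15639/34 = 0.1811

F = 0.181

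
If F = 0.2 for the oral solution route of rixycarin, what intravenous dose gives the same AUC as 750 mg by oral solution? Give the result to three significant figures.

Systemic exposure from an extravascular dose = F × D_ev, so the equivalent IV dose is F × D_ev.
D_iv = F × D_ev = 0.2 × 750 = 150 mg

D_iv = 150 mg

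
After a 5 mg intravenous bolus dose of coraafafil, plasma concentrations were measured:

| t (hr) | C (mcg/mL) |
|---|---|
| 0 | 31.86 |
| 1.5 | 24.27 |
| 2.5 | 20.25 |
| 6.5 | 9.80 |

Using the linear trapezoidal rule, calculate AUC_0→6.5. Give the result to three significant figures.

Trapezoidal AUC_0→6.5:
  [0→1.5]: (31.86+24.27)/2 × 1.5 = 42.0975
  [1.5→2.5]: (24.27+20.25)/2 × 1 = 22.26
  [2.5→6.5]: (20.25+9.80)/2 × 4 = 60.1
  Sum = 124.4575 mcg/mL·hr

AUC = 124 mcg/mL·hr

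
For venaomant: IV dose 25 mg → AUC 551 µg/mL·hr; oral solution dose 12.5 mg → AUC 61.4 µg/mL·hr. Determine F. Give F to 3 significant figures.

F = 0.223

F = (AUC_ev / D_ev) / (AUC_iv / D_iv)
  = (61.4/12.5) / (551/25)
  = 4.912 / 22.04 = 0.2229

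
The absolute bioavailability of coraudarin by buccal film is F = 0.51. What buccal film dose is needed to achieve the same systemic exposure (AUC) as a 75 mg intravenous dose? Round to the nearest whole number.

For equal systemic exposure: F × D_ev = D_iv
D_ev = D_iv / F = 75 / 0.51 = 147.059 mg

D_buccal = 147 mg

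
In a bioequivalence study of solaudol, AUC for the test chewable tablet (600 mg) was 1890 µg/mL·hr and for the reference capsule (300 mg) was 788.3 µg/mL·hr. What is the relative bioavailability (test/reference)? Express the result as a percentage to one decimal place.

F_rel = 119.9%

F_rel = (AUC_test/D_test) / (AUC_ref/D_ref)
      = (1890/600) / (788.3/300)
      = 3.15 / 2.62767 = 1.1988 = 119.88%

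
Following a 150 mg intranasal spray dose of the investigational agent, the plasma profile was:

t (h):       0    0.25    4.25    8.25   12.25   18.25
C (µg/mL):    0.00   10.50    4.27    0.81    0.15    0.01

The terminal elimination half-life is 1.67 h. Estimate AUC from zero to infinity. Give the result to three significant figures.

AUC = 43.4 µg/mL·h

Trapezoidal AUC_0→18.25:
  [0→0.25]: (0.00+10.50)/2 × 0.25 = 1.3125
  [0.25→4.25]: (10.50+4.27)/2 × 4 = 29.54
  [4.25→8.25]: (4.27+0.81)/2 × 4 = 10.16
  [8.25→12.25]: (0.81+0.15)/2 × 4 = 1.92
  [12.25→18.25]: (0.15+0.01)/2 × 6 = 0.48
  Sum = 43.4125 µg/mL·h
k_e = ln2 / t½ = 0.693147 / 1.67 = 0.4151 h^-1
Extrapolated tail: C_last / k_e = 0.01 / 0.4151 = 0.024
AUC_0→∞ = 43.4125 + 0.024 = 43.4365 µg/mL·h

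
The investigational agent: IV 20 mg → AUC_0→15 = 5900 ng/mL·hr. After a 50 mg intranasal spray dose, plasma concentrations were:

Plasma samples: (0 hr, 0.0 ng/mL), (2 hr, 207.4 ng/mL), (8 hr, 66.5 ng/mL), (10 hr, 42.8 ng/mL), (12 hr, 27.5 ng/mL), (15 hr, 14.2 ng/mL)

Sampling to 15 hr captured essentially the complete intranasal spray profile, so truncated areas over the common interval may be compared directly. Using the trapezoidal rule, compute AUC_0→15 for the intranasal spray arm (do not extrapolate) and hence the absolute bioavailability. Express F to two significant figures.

Trapezoidal AUC_0→15 (intranasal spray):
  [0→2]: (0.0+207.4)/2 × 2 = 207.4
  [2→8]: (207.4+66.5)/2 × 6 = 821.7
  [8→10]: (66.5+42.8)/2 × 2 = 109.3
  [10→12]: (42.8+27.5)/2 × 2 = 70.3
  [12→15]: (27.5+14.2)/2 × 3 = 62.55
  Sum = 1271.25 ng/mL·hr
F = (AUC_ev/D_ev)/(AUC_iv/D_iv) = (1271.25/50)/(5900/20) = 25.425/295 = 0.0862

F = 0.086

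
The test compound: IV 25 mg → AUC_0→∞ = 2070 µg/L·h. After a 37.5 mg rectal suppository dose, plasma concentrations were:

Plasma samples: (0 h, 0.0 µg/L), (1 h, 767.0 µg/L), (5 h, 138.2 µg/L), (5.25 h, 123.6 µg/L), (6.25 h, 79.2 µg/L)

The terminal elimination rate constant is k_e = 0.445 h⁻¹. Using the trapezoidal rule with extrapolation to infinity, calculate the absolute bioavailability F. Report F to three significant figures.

Trapezoidal AUC_0→6.25 (rectal suppository):
  [0→1]: (0.0+767.0)/2 × 1 = 383.5
  [1→5]: (767.0+138.2)/2 × 4 = 1810.4
  [5→5.25]: (138.2+123.6)/2 × 0.25 = 32.725
  [5.25→6.25]: (123.6+79.2)/2 × 1 = 101.4
  Sum = 2328.025 µg/L·h
Tail: C_last/k_e = 79.2/0.445 = 177.978
AUC_0→∞ (rectal suppository) = 2328.025 + 177.978 = 2506.003 µg/L·h
F = (AUC_ev/D_ev)/(AUC_iv/D_iv) = (2506.003/37.5)/(2070/25) = 66.8267/82.8 = 0.8071

F = 0.807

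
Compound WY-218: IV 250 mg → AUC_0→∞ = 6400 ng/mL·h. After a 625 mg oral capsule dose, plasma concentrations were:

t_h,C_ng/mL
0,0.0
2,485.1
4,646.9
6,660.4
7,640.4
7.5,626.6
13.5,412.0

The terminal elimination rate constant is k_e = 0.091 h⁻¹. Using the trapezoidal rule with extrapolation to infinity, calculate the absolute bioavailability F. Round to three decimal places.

Trapezoidal AUC_0→13.5 (oral capsule):
  [0→2]: (0.0+485.1)/2 × 2 = 485.1
  [2→4]: (485.1+646.9)/2 × 2 = 1132.0
  [4→6]: (646.9+660.4)/2 × 2 = 1307.3
  [6→7]: (660.4+640.4)/2 × 1 = 650.4
  [7→7.5]: (640.4+626.6)/2 × 0.5 = 316.75
  [7.5→13.5]: (626.6+412.0)/2 × 6 = 3115.8
  Sum = 7007.35 ng/mL·h
Tail: C_last/k_e = 412.0/0.091 = 4527.473
AUC_0→∞ (oral capsule) = 7007.35 + 4527.473 = 11534.823 ng/mL·h
F = (AUC_ev/D_ev)/(AUC_iv/D_iv) = (11534.823/625)/(6400/250) = 18.4557/25.6 = 0.7209

F = 0.721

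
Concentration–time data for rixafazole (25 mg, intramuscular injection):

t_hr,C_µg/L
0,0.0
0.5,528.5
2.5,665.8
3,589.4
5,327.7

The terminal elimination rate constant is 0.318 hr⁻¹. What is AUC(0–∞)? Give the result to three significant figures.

Trapezoidal AUC_0→5:
  [0→0.5]: (0.0+528.5)/2 × 0.5 = 132.125
  [0.5→2.5]: (528.5+665.8)/2 × 2 = 1194.3
  [2.5→3]: (665.8+589.4)/2 × 0.5 = 313.8
  [3→5]: (589.4+327.7)/2 × 2 = 917.1
  Sum = 2557.325 µg/L·hr
Extrapolated tail: C_last / k_e = 327.7 / 0.318 = 1030.503
AUC_0→∞ = 2557.325 + 1030.503 = 3587.828 µg/L·hr

AUC = 3590 µg/L·hr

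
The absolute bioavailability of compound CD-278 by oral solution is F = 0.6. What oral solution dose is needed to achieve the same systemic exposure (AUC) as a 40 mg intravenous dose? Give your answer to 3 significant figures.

D_oral = 66.7 mg

For equal systemic exposure: F × D_ev = D_iv
D_ev = D_iv / F = 40 / 0.6 = 66.6667 mg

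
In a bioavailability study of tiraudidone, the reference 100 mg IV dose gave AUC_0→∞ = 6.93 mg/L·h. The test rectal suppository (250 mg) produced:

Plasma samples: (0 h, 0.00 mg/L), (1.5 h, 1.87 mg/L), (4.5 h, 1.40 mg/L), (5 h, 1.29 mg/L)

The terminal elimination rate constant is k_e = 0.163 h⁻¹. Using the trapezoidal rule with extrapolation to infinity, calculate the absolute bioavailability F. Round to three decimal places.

Trapezoidal AUC_0→5 (rectal suppository):
  [0→1.5]: (0.00+1.87)/2 × 1.5 = 1.4025
  [1.5→4.5]: (1.87+1.40)/2 × 3 = 4.905
  [4.5→5]: (1.40+1.29)/2 × 0.5 = 0.6725
  Sum = 6.98 mg/L·h
Tail: C_last/k_e = 1.29/0.163 = 7.914
AUC_0→∞ (rectal suppository) = 6.98 + 7.914 = 14.894 mg/L·h
F = (AUC_ev/D_ev)/(AUC_iv/D_iv) = (14.894/250)/(6.93/100) = 0.059576/0.0693 = 0.8597

F = 0.860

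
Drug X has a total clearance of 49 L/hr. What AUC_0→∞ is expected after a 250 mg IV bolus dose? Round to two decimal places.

AUC = 5.10 mg/L·hr

AUC_0→∞ = Dose_iv / CL
        = 250 / 49 = 5.10204 mg/L·hr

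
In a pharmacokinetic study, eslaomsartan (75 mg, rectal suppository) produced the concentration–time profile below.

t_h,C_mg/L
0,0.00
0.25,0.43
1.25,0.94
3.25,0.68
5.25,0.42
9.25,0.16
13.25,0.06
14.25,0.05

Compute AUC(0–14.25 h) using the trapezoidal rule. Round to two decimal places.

AUC = 5.11 mg/L·h

Trapezoidal AUC_0→14.25:
  [0→0.25]: (0.00+0.43)/2 × 0.25 = 0.05375
  [0.25→1.25]: (0.43+0.94)/2 × 1 = 0.685
  [1.25→3.25]: (0.94+0.68)/2 × 2 = 1.62
  [3.25→5.25]: (0.68+0.42)/2 × 2 = 1.1
  [5.25→9.25]: (0.42+0.16)/2 × 4 = 1.16
  [9.25→13.25]: (0.16+0.06)/2 × 4 = 0.44
  [13.25→14.25]: (0.06+0.05)/2 × 1 = 0.055
  Sum = 5.11375 mg/L·h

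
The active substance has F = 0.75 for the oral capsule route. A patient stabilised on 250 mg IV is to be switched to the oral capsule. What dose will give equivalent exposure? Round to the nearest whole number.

D_oral = 333 mg

For equal systemic exposure: F × D_ev = D_iv
D_ev = D_iv / F = 250 / 0.75 = 333.333 mg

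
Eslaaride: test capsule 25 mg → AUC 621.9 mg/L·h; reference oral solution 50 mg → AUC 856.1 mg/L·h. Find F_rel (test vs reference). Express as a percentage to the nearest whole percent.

F_rel = 145%

F_rel = (AUC_test/D_test) / (AUC_ref/D_ref)
      = (621.9/25) / (856.1/50)
      = 24.876 / 17.122 = 1.4529 = 145.29%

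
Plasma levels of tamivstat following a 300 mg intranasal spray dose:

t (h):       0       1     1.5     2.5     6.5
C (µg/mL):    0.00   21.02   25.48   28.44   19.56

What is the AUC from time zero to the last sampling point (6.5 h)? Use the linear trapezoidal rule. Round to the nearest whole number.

Trapezoidal AUC_0→6.5:
  [0→1]: (0.00+21.02)/2 × 1 = 10.51
  [1→1.5]: (21.02+25.48)/2 × 0.5 = 11.625
  [1.5→2.5]: (25.48+28.44)/2 × 1 = 26.96
  [2.5→6.5]: (28.44+19.56)/2 × 4 = 96.0
  Sum = 145.095 µg/mL·h

AUC = 145 µg/mL·h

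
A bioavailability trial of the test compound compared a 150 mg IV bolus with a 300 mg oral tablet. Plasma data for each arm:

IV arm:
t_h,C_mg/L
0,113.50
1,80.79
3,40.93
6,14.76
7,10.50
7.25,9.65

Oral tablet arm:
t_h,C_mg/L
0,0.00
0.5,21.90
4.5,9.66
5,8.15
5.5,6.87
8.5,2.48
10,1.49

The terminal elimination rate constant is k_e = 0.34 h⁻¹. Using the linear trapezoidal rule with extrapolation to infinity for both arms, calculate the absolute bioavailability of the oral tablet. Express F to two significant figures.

F = 0.14

Trapezoidal AUC_0→7.25 (IV):
  [0→1]: (113.50+80.79)/2 × 1 = 97.145
  [1→3]: (80.79+40.93)/2 × 2 = 121.72
  [3→6]: (40.93+14.76)/2 × 3 = 83.535
  [6→7]: (14.76+10.50)/2 × 1 = 12.63
  [7→7.25]: (10.50+9.65)/2 × 0.25 = 2.51875
  Sum = 317.54875 mg/L·h
IV tail: 9.65/0.34 = 28.382; AUC_iv,0→∞ = 317.54875 + 28.382 = 345.93075 mg/L·h
Trapezoidal AUC_0→10 (oral tablet):
  [0→0.5]: (0.00+21.90)/2 × 0.5 = 5.475
  [0.5→4.5]: (21.90+9.66)/2 × 4 = 63.12
  [4.5→5]: (9.66+8.15)/2 × 0.5 = 4.4525
  [5→5.5]: (8.15+6.87)/2 × 0.5 = 3.755
  [5.5→8.5]: (6.87+2.48)/2 × 3 = 14.025
  [8.5→10]: (2.48+1.49)/2 × 1.5 = 2.9775
  Sum = 93.805 mg/L·h
oral tablet tail: 1.49/0.34 = 4.382; AUC_ev,0→∞ = 93.805 + 4.382 = 98.187 mg/L·h
F = (AUC_ev/D_ev)/(AUC_iv/D_iv) = (98.187/300)/(345.93075/150) = 0.32729/2.306205 = 0.1419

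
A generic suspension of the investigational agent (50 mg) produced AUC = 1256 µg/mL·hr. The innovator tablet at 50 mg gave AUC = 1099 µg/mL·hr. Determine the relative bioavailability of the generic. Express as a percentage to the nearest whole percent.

F_rel = (AUC_test/D_test) / (AUC_ref/D_ref)
      = (1256/50) / (1099/50)
      = 25.12 / 21.98 = 1.1429 = 114.29%

F_rel = 114%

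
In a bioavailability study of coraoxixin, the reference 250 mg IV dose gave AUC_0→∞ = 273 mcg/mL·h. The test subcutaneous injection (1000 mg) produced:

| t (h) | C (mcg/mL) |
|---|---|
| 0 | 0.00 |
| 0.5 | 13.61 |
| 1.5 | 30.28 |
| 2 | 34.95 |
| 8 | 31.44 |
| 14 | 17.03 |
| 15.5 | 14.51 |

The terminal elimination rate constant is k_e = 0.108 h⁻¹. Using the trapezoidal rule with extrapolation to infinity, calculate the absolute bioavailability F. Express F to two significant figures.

Trapezoidal AUC_0→15.5 (subcutaneous injection):
  [0→0.5]: (0.00+13.61)/2 × 0.5 = 3.4025
  [0.5→1.5]: (13.61+30.28)/2 × 1 = 21.945
  [1.5→2]: (30.28+34.95)/2 × 0.5 = 16.3075
  [2→8]: (34.95+31.44)/2 × 6 = 199.17
  [8→14]: (31.44+17.03)/2 × 6 = 145.41
  [14→15.5]: (17.03+14.51)/2 × 1.5 = 23.655
  Sum = 409.89 mcg/mL·h
Tail: C_last/k_e = 14.51/0.108 = 134.352
AUC_0→∞ (subcutaneous injection) = 409.89 + 134.352 = 544.242 mcg/mL·h
F = (AUC_ev/D_ev)/(AUC_iv/D_iv) = (544.242/1000)/(273/250) = 0.544242/1.092 = 0.4984

F = 0.50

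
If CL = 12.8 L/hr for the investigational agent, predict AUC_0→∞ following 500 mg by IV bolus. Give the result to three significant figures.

AUC_0→∞ = Dose_iv / CL
        = 500 / 12.8 = 39.0625 mg/L·hr

AUC = 39.1 mg/L·hr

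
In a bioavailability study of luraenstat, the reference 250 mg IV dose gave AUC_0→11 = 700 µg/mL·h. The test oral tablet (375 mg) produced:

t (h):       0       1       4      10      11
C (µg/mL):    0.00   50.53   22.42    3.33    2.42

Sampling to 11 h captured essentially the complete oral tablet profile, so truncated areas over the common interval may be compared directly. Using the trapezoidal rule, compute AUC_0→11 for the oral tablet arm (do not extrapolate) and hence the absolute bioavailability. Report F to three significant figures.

F = 0.205

Trapezoidal AUC_0→11 (oral tablet):
  [0→1]: (0.00+50.53)/2 × 1 = 25.265
  [1→4]: (50.53+22.42)/2 × 3 = 109.425
  [4→10]: (22.42+3.33)/2 × 6 = 77.25
  [10→11]: (3.33+2.42)/2 × 1 = 2.875
  Sum = 214.815 µg/mL·h
F = (AUC_ev/D_ev)/(AUC_iv/D_iv) = (214.815/375)/(700/250) = 0.57284/2.8 = 0.2046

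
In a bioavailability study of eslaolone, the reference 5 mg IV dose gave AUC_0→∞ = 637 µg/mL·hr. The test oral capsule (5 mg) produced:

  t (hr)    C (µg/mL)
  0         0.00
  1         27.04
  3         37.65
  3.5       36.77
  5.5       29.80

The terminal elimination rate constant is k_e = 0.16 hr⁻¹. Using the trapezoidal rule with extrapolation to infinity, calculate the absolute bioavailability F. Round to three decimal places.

Trapezoidal AUC_0→5.5 (oral capsule):
  [0→1]: (0.00+27.04)/2 × 1 = 13.52
  [1→3]: (27.04+37.65)/2 × 2 = 64.69
  [3→3.5]: (37.65+36.77)/2 × 0.5 = 18.605
  [3.5→5.5]: (36.77+29.80)/2 × 2 = 66.57
  Sum = 163.385 µg/mL·hr
Tail: C_last/k_e = 29.80/0.16 = 186.250
AUC_0→∞ (oral capsule) = 163.385 + 186.250 = 349.635 µg/mL·hr
F = (AUC_ev/D_ev)/(AUC_iv/D_iv) = (349.635/5)/(637/5) = 69.927/127.4 = 0.5489

F = 0.549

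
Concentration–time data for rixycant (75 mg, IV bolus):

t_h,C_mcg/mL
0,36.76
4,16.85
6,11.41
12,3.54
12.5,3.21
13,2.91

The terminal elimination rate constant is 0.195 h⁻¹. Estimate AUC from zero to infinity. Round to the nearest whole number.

AUC = 198 mcg/mL·h

Trapezoidal AUC_0→13:
  [0→4]: (36.76+16.85)/2 × 4 = 107.22
  [4→6]: (16.85+11.41)/2 × 2 = 28.26
  [6→12]: (11.41+3.54)/2 × 6 = 44.85
  [12→12.5]: (3.54+3.21)/2 × 0.5 = 1.6875
  [12.5→13]: (3.21+2.91)/2 × 0.5 = 1.53
  Sum = 183.5475 mcg/mL·h
Extrapolated tail: C_last / k_e = 2.91 / 0.195 = 14.923
AUC_0→∞ = 183.5475 + 14.923 = 198.4705 mcg/mL·h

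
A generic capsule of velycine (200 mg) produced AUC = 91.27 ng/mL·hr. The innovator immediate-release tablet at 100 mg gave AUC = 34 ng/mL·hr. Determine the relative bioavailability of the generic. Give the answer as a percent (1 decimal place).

F_rel = 134.2%

F_rel = (AUC_test/D_test) / (AUC_ref/D_ref)
      = (91.27/200) / (34/100)
      = 0.45635 / 0.34 = 1.3422 = 134.22%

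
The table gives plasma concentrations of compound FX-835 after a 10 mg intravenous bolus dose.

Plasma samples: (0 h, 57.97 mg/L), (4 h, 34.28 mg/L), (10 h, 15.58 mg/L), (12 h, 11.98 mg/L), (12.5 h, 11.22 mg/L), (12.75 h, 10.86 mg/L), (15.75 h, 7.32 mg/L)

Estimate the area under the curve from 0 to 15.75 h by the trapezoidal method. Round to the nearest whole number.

AUC = 397 mg/L·h

Trapezoidal AUC_0→15.75:
  [0→4]: (57.97+34.28)/2 × 4 = 184.5
  [4→10]: (34.28+15.58)/2 × 6 = 149.58
  [10→12]: (15.58+11.98)/2 × 2 = 27.56
  [12→12.5]: (11.98+11.22)/2 × 0.5 = 5.8
  [12.5→12.75]: (11.22+10.86)/2 × 0.25 = 2.76
  [12.75→15.75]: (10.86+7.32)/2 × 3 = 27.27
  Sum = 397.47 mg/L·h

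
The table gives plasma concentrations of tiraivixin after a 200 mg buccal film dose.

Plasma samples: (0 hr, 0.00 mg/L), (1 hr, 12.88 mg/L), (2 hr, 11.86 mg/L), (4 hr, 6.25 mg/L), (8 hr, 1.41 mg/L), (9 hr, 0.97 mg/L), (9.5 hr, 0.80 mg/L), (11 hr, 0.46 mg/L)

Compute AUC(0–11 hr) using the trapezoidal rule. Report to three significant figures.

AUC = 54.8 mg/L·hr

Trapezoidal AUC_0→11:
  [0→1]: (0.00+12.88)/2 × 1 = 6.44
  [1→2]: (12.88+11.86)/2 × 1 = 12.37
  [2→4]: (11.86+6.25)/2 × 2 = 18.11
  [4→8]: (6.25+1.41)/2 × 4 = 15.32
  [8→9]: (1.41+0.97)/2 × 1 = 1.19
  [9→9.5]: (0.97+0.80)/2 × 0.5 = 0.4425
  [9.5→11]: (0.80+0.46)/2 × 1.5 = 0.945
  Sum = 54.8175 mg/L·hr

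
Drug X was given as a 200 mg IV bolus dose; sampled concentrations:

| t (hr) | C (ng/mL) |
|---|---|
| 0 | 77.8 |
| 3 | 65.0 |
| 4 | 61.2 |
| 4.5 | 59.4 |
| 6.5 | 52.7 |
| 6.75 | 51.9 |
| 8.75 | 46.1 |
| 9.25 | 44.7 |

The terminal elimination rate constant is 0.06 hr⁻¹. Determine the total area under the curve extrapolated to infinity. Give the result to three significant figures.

Trapezoidal AUC_0→9.25:
  [0→3]: (77.8+65.0)/2 × 3 = 214.2
  [3→4]: (65.0+61.2)/2 × 1 = 63.1
  [4→4.5]: (61.2+59.4)/2 × 0.5 = 30.15
  [4.5→6.5]: (59.4+52.7)/2 × 2 = 112.1
  [6.5→6.75]: (52.7+51.9)/2 × 0.25 = 13.075
  [6.75→8.75]: (51.9+46.1)/2 × 2 = 98.0
  [8.75→9.25]: (46.1+44.7)/2 × 0.5 = 22.7
  Sum = 553.325 ng/mL·hr
Extrapolated tail: C_last / k_e = 44.7 / 0.06 = 745.000
AUC_0→∞ = 553.325 + 745.000 = 1298.325 ng/mL·hr

AUC = 1300 ng/mL·hr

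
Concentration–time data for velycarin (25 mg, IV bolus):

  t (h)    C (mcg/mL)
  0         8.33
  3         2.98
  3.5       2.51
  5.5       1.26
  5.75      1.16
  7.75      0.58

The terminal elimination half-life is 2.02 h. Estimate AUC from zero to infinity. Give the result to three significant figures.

AUC = 25.8 mcg/mL·h

Trapezoidal AUC_0→7.75:
  [0→3]: (8.33+2.98)/2 × 3 = 16.965
  [3→3.5]: (2.98+2.51)/2 × 0.5 = 1.3725
  [3.5→5.5]: (2.51+1.26)/2 × 2 = 3.77
  [5.5→5.75]: (1.26+1.16)/2 × 0.25 = 0.3025
  [5.75→7.75]: (1.16+0.58)/2 × 2 = 1.74
  Sum = 24.15 mcg/mL·h
k_e = ln2 / t½ = 0.693147 / 2.02 = 0.3431 h^-1
Extrapolated tail: C_last / k_e = 0.58 / 0.3431 = 1.690
AUC_0→∞ = 24.15 + 1.690 = 25.84 mcg/mL·h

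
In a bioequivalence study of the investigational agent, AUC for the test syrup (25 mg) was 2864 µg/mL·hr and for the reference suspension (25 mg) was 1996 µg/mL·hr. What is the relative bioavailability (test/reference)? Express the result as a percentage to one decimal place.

F_rel = 143.5%

F_rel = (AUC_test/D_test) / (AUC_ref/D_ref)
      = (2864/25) / (1996/25)
      = 114.56 / 79.84 = 1.4349 = 143.49%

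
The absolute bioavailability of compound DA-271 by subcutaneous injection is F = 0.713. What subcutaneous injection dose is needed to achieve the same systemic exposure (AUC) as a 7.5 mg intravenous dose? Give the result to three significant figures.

D_subcutaneous = 10.5 mg

For equal systemic exposure: F × D_ev = D_iv
D_ev = D_iv / F = 7.5 / 0.713 = 10.5189 mg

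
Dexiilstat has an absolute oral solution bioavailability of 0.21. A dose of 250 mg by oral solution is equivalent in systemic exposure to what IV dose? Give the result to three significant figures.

Systemic exposure from an extravascular dose = F × D_ev, so the equivalent IV dose is F × D_ev.
D_iv = F × D_ev = 0.21 × 250 = 52.5 mg

D_iv = 52.5 mg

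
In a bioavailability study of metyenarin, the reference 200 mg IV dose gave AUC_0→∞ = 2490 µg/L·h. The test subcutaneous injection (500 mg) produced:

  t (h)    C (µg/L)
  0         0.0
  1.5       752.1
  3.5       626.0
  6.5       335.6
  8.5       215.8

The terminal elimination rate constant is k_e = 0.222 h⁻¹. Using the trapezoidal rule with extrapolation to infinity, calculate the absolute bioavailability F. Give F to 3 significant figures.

Trapezoidal AUC_0→8.5 (subcutaneous injection):
  [0→1.5]: (0.0+752.1)/2 × 1.5 = 564.075
  [1.5→3.5]: (752.1+626.0)/2 × 2 = 1378.1
  [3.5→6.5]: (626.0+335.6)/2 × 3 = 1442.4
  [6.5→8.5]: (335.6+215.8)/2 × 2 = 551.4
  Sum = 3935.975 µg/L·h
Tail: C_last/k_e = 215.8/0.222 = 972.072
AUC_0→∞ (subcutaneous injection) = 3935.975 + 972.072 = 4908.047 µg/L·h
F = (AUC_ev/D_ev)/(AUC_iv/D_iv) = (4908.047/500)/(2490/200) = 9.816094/12.45 = 0.7884

F = 0.788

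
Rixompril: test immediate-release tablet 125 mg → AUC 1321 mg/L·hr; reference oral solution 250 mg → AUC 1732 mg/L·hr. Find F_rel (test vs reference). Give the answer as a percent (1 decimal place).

F_rel = 152.5%

F_rel = (AUC_test/D_test) / (AUC_ref/D_ref)
      = (1321/125) / (1732/250)
      = 10.568 / 6.928 = 1.5254 = 152.54%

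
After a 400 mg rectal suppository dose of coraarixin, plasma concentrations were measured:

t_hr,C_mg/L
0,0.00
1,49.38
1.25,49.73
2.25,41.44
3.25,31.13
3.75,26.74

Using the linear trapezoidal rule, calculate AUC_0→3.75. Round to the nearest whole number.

Trapezoidal AUC_0→3.75:
  [0→1]: (0.00+49.38)/2 × 1 = 24.69
  [1→1.25]: (49.38+49.73)/2 × 0.25 = 12.38875
  [1.25→2.25]: (49.73+41.44)/2 × 1 = 45.585
  [2.25→3.25]: (41.44+31.13)/2 × 1 = 36.285
  [3.25→3.75]: (31.13+26.74)/2 × 0.5 = 14.4675
  Sum = 133.41625 mg/L·hr

AUC = 133 mg/L·hr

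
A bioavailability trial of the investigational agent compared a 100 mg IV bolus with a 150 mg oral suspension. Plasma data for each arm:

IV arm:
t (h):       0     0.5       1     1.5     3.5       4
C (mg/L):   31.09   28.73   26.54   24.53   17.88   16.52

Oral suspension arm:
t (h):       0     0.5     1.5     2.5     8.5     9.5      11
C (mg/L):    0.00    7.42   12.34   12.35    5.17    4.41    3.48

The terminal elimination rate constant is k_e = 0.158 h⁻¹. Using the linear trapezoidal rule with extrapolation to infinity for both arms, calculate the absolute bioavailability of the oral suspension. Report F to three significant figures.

F = 0.370

Trapezoidal AUC_0→4 (IV):
  [0→0.5]: (31.09+28.73)/2 × 0.5 = 14.955
  [0.5→1]: (28.73+26.54)/2 × 0.5 = 13.8175
  [1→1.5]: (26.54+24.53)/2 × 0.5 = 12.7675
  [1.5→3.5]: (24.53+17.88)/2 × 2 = 42.41
  [3.5→4]: (17.88+16.52)/2 × 0.5 = 8.6
  Sum = 92.55 mg/L·h
IV tail: 16.52/0.158 = 104.557; AUC_iv,0→∞ = 92.55 + 104.557 = 197.107 mg/L·h
Trapezoidal AUC_0→11 (oral suspension):
  [0→0.5]: (0.00+7.42)/2 × 0.5 = 1.855
  [0.5→1.5]: (7.42+12.34)/2 × 1 = 9.88
  [1.5→2.5]: (12.34+12.35)/2 × 1 = 12.345
  [2.5→8.5]: (12.35+5.17)/2 × 6 = 52.56
  [8.5→9.5]: (5.17+4.41)/2 × 1 = 4.79
  [9.5→11]: (4.41+3.48)/2 × 1.5 = 5.9175
  Sum = 87.3475 mg/L·h
oral suspension tail: 3.48/0.158 = 22.025; AUC_ev,0→∞ = 87.3475 + 22.025 = 109.3725 mg/L·h
F = (AUC_ev/D_ev)/(AUC_iv/D_iv) = (109.3725/150)/(197.107/100) = 0.72915/1.97107 = 0.3699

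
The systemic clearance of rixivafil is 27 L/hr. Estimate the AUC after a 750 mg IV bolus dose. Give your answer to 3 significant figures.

AUC = 27.8 mg/L·hr

AUC_0→∞ = Dose_iv / CL
        = 750 / 27 = 27.7778 mg/L·hr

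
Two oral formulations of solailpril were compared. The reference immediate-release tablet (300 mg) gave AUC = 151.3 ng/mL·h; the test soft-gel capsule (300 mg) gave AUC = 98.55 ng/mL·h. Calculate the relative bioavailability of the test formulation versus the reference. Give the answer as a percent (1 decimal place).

F_rel = (AUC_test/D_test) / (AUC_ref/D_ref)
      = (98.55/300) / (151.3/300)
      = 0.3285 / 0.504333 = 0.6514 = 65.14%

F_rel = 65.1%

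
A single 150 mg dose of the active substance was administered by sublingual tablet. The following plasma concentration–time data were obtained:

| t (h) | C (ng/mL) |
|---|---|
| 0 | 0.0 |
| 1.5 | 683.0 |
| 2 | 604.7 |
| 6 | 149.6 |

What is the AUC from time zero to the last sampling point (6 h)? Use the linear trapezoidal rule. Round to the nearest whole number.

AUC = 2343 ng/mL·h

Trapezoidal AUC_0→6:
  [0→1.5]: (0.0+683.0)/2 × 1.5 = 512.25
  [1.5→2]: (683.0+604.7)/2 × 0.5 = 321.925
  [2→6]: (604.7+149.6)/2 × 4 = 1508.6
  Sum = 2342.775 ng/mL·h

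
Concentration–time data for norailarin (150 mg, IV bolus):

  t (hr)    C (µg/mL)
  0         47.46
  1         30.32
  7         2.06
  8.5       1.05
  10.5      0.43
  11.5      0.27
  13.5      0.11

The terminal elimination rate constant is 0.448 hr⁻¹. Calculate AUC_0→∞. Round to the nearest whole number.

AUC = 141 µg/mL·hr

Trapezoidal AUC_0→13.5:
  [0→1]: (47.46+30.32)/2 × 1 = 38.89
  [1→7]: (30.32+2.06)/2 × 6 = 97.14
  [7→8.5]: (2.06+1.05)/2 × 1.5 = 2.3325
  [8.5→10.5]: (1.05+0.43)/2 × 2 = 1.48
  [10.5→11.5]: (0.43+0.27)/2 × 1 = 0.35
  [11.5→13.5]: (0.27+0.11)/2 × 2 = 0.38
  Sum = 140.5725 µg/mL·hr
Extrapolated tail: C_last / k_e = 0.11 / 0.448 = 0.246
AUC_0→∞ = 140.5725 + 0.246 = 140.8185 µg/mL·hr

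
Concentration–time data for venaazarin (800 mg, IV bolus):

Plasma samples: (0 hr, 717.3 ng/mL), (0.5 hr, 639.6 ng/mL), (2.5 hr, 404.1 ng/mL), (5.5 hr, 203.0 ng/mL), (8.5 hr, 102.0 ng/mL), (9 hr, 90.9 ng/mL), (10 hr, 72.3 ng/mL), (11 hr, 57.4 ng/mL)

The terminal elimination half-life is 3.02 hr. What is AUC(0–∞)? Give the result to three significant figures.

AUC = 3200 ng/mL·hr

Trapezoidal AUC_0→11:
  [0→0.5]: (717.3+639.6)/2 × 0.5 = 339.225
  [0.5→2.5]: (639.6+404.1)/2 × 2 = 1043.7
  [2.5→5.5]: (404.1+203.0)/2 × 3 = 910.65
  [5.5→8.5]: (203.0+102.0)/2 × 3 = 457.5
  [8.5→9]: (102.0+90.9)/2 × 0.5 = 48.225
  [9→10]: (90.9+72.3)/2 × 1 = 81.6
  [10→11]: (72.3+57.4)/2 × 1 = 64.85
  Sum = 2945.75 ng/mL·hr
k_e = ln2 / t½ = 0.693147 / 3.02 = 0.2295 hr^-1
Extrapolated tail: C_last / k_e = 57.4 / 0.2295 = 250.109
AUC_0→∞ = 2945.75 + 250.109 = 3195.859 ng/mL·hr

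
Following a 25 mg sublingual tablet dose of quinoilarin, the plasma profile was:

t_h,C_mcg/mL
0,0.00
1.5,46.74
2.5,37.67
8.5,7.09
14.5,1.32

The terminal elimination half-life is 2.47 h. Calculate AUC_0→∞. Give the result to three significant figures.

AUC = 241 mcg/mL·h

Trapezoidal AUC_0→14.5:
  [0→1.5]: (0.00+46.74)/2 × 1.5 = 35.055
  [1.5→2.5]: (46.74+37.67)/2 × 1 = 42.205
  [2.5→8.5]: (37.67+7.09)/2 × 6 = 134.28
  [8.5→14.5]: (7.09+1.32)/2 × 6 = 25.23
  Sum = 236.77 mcg/mL·h
k_e = ln2 / t½ = 0.693147 / 2.47 = 0.2806 h^-1
Extrapolated tail: C_last / k_e = 1.32 / 0.2806 = 4.704
AUC_0→∞ = 236.77 + 4.704 = 241.474 mcg/mL·h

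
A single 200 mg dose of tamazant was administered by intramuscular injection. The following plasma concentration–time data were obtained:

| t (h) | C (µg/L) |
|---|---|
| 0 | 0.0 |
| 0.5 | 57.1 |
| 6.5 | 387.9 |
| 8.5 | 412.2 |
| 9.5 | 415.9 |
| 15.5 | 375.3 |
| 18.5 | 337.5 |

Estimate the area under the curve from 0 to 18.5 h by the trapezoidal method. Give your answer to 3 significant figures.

AUC = 6010 µg/L·h

Trapezoidal AUC_0→18.5:
  [0→0.5]: (0.0+57.1)/2 × 0.5 = 14.275
  [0.5→6.5]: (57.1+387.9)/2 × 6 = 1335.0
  [6.5→8.5]: (387.9+412.2)/2 × 2 = 800.1
  [8.5→9.5]: (412.2+415.9)/2 × 1 = 414.05
  [9.5→15.5]: (415.9+375.3)/2 × 6 = 2373.6
  [15.5→18.5]: (375.3+337.5)/2 × 3 = 1069.2
  Sum = 6006.225 µg/L·h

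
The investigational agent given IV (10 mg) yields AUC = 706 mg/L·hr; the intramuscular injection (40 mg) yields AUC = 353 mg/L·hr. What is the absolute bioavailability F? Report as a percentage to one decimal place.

F = (AUC_ev / D_ev) / (AUC_iv / D_iv)
  = (353/40) / (706/10)
  = 8.825 / 70.6 = 0.1250
  = 12.50%

F = 12.5%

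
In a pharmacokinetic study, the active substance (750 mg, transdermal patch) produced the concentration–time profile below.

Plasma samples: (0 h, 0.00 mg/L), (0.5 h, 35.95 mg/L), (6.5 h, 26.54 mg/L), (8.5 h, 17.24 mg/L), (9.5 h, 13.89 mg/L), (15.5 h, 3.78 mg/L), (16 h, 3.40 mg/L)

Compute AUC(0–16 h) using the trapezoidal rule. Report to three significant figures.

Trapezoidal AUC_0→16:
  [0→0.5]: (0.00+35.95)/2 × 0.5 = 8.9875
  [0.5→6.5]: (35.95+26.54)/2 × 6 = 187.47
  [6.5→8.5]: (26.54+17.24)/2 × 2 = 43.78
  [8.5→9.5]: (17.24+13.89)/2 × 1 = 15.565
  [9.5→15.5]: (13.89+3.78)/2 × 6 = 53.01
  [15.5→16]: (3.78+3.40)/2 × 0.5 = 1.795
  Sum = 310.6075 mg/L·h

AUC = 311 mg/L·h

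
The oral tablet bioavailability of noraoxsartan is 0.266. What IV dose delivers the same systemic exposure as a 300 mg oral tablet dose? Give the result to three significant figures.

Systemic exposure from an extravascular dose = F × D_ev, so the equivalent IV dose is F × D_ev.
D_iv = F × D_ev = 0.266 × 300 = 79.8 mg

D_iv = 79.8 mg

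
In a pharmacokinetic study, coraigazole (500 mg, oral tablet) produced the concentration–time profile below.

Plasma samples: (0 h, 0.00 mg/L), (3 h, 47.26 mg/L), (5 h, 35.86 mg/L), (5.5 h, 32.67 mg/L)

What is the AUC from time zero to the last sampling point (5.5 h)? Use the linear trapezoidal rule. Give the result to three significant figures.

AUC = 171 mg/L·h

Trapezoidal AUC_0→5.5:
  [0→3]: (0.00+47.26)/2 × 3 = 70.89
  [3→5]: (47.26+35.86)/2 × 2 = 83.12
  [5→5.5]: (35.86+32.67)/2 × 0.5 = 17.1325
  Sum = 171.1425 mg/L·h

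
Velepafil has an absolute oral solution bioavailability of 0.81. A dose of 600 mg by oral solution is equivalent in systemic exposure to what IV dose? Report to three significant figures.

D_iv = 486 mg

Systemic exposure from an extravascular dose = F × D_ev, so the equivalent IV dose is F × D_ev.
D_iv = F × D_ev = 0.81 × 600 = 486 mg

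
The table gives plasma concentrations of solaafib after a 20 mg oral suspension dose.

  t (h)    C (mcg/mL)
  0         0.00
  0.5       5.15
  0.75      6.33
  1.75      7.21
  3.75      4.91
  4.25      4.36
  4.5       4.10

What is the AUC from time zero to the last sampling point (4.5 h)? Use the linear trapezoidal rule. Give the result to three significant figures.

AUC = 25.0 mcg/mL·h

Trapezoidal AUC_0→4.5:
  [0→0.5]: (0.00+5.15)/2 × 0.5 = 1.2875
  [0.5→0.75]: (5.15+6.33)/2 × 0.25 = 1.435
  [0.75→1.75]: (6.33+7.21)/2 × 1 = 6.77
  [1.75→3.75]: (7.21+4.91)/2 × 2 = 12.12
  [3.75→4.25]: (4.91+4.36)/2 × 0.5 = 2.3175
  [4.25→4.5]: (4.36+4.10)/2 × 0.25 = 1.0575
  Sum = 24.9875 mcg/mL·h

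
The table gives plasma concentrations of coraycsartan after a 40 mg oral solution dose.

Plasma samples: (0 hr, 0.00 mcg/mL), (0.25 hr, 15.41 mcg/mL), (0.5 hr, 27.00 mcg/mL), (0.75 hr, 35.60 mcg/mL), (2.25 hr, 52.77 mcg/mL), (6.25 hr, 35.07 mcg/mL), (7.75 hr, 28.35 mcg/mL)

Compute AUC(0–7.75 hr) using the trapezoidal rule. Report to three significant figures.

AUC = 305 mcg/mL·hr

Trapezoidal AUC_0→7.75:
  [0→0.25]: (0.00+15.41)/2 × 0.25 = 1.92625
  [0.25→0.5]: (15.41+27.00)/2 × 0.25 = 5.30125
  [0.5→0.75]: (27.00+35.60)/2 × 0.25 = 7.825
  [0.75→2.25]: (35.60+52.77)/2 × 1.5 = 66.2775
  [2.25→6.25]: (52.77+35.07)/2 × 4 = 175.68
  [6.25→7.75]: (35.07+28.35)/2 × 1.5 = 47.565
  Sum = 304.575 mcg/mL·hr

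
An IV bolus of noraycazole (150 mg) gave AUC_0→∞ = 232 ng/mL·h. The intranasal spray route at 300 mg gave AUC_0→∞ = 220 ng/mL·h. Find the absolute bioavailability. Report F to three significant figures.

F = 0.474

F = (AUC_ev / D_ev) / (AUC_iv / D_iv)
  = (220/300) / (232/150)
  = 0.733333 / 1.54667 = 0.4741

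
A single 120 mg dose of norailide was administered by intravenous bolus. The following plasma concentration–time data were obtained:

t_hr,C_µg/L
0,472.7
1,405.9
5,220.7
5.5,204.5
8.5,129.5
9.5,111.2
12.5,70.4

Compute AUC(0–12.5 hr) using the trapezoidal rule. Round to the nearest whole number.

Trapezoidal AUC_0→12.5:
  [0→1]: (472.7+405.9)/2 × 1 = 439.3
  [1→5]: (405.9+220.7)/2 × 4 = 1253.2
  [5→5.5]: (220.7+204.5)/2 × 0.5 = 106.3
  [5.5→8.5]: (204.5+129.5)/2 × 3 = 501.0
  [8.5→9.5]: (129.5+111.2)/2 × 1 = 120.35
  [9.5→12.5]: (111.2+70.4)/2 × 3 = 272.4
  Sum = 2692.55 µg/L·hr

AUC = 2693 µg/L·hr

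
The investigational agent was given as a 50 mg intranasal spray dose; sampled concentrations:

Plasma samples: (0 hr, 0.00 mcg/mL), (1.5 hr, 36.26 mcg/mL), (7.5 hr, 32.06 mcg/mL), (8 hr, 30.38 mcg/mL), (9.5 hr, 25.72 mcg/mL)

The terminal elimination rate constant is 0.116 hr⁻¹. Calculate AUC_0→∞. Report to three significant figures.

AUC = 512 mcg/mL·hr

Trapezoidal AUC_0→9.5:
  [0→1.5]: (0.00+36.26)/2 × 1.5 = 27.195
  [1.5→7.5]: (36.26+32.06)/2 × 6 = 204.96
  [7.5→8]: (32.06+30.38)/2 × 0.5 = 15.61
  [8→9.5]: (30.38+25.72)/2 × 1.5 = 42.075
  Sum = 289.84 mcg/mL·hr
Extrapolated tail: C_last / k_e = 25.72 / 0.116 = 221.724
AUC_0→∞ = 289.84 + 221.724 = 511.564 mcg/mL·hr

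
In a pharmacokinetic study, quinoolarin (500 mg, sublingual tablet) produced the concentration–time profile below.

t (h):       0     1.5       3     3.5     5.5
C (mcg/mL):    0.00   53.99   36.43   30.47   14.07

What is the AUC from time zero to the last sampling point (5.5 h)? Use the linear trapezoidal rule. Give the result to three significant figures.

Trapezoidal AUC_0→5.5:
  [0→1.5]: (0.00+53.99)/2 × 1.5 = 40.4925
  [1.5→3]: (53.99+36.43)/2 × 1.5 = 67.815
  [3→3.5]: (36.43+30.47)/2 × 0.5 = 16.725
  [3.5→5.5]: (30.47+14.07)/2 × 2 = 44.54
  Sum = 169.5725 mcg/mL·h

AUC = 170 mcg/mL·h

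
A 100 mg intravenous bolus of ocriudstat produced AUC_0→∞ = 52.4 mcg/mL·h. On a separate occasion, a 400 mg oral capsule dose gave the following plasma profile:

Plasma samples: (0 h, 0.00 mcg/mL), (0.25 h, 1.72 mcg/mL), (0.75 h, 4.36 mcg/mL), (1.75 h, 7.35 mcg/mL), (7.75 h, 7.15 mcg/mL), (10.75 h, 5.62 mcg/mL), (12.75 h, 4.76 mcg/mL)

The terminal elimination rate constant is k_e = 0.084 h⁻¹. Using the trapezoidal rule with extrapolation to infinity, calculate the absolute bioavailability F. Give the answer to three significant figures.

Trapezoidal AUC_0→12.75 (oral capsule):
  [0→0.25]: (0.00+1.72)/2 × 0.25 = 0.215
  [0.25→0.75]: (1.72+4.36)/2 × 0.5 = 1.52
  [0.75→1.75]: (4.36+7.35)/2 × 1 = 5.855
  [1.75→7.75]: (7.35+7.15)/2 × 6 = 43.5
  [7.75→10.75]: (7.15+5.62)/2 × 3 = 19.155
  [10.75→12.75]: (5.62+4.76)/2 × 2 = 10.38
  Sum = 80.625 mcg/mL·h
Tail: C_last/k_e = 4.76/0.084 = 56.667
AUC_0→∞ (oral capsule) = 80.625 + 56.667 = 137.292 mcg/mL·h
F = (AUC_ev/D_ev)/(AUC_iv/D_iv) = (137.292/400)/(52.4/100) = 0.34323/0.524 = 0.6550

F = 0.655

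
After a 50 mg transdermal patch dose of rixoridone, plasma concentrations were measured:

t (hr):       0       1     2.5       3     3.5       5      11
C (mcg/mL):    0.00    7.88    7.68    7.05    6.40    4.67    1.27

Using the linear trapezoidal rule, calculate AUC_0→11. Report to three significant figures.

AUC = 48.8 mcg/mL·hr

Trapezoidal AUC_0→11:
  [0→1]: (0.00+7.88)/2 × 1 = 3.94
  [1→2.5]: (7.88+7.68)/2 × 1.5 = 11.67
  [2.5→3]: (7.68+7.05)/2 × 0.5 = 3.6825
  [3→3.5]: (7.05+6.40)/2 × 0.5 = 3.3625
  [3.5→5]: (6.40+4.67)/2 × 1.5 = 8.3025
  [5→11]: (4.67+1.27)/2 × 6 = 17.82
  Sum = 48.7775 mcg/mL·hr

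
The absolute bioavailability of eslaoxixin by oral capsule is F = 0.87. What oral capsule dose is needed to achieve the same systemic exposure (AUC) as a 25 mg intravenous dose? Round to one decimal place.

For equal systemic exposure: F × D_ev = D_iv
D_ev = D_iv / F = 25 / 0.87 = 28.7356 mg

D_oral = 28.7 mg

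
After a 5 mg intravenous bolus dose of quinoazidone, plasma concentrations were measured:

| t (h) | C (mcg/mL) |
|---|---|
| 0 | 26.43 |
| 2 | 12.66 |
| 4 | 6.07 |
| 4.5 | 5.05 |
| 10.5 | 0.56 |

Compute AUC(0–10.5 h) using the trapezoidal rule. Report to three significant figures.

Trapezoidal AUC_0→10.5:
  [0→2]: (26.43+12.66)/2 × 2 = 39.09
  [2→4]: (12.66+6.07)/2 × 2 = 18.73
  [4→4.5]: (6.07+5.05)/2 × 0.5 = 2.78
  [4.5→10.5]: (5.05+0.56)/2 × 6 = 16.83
  Sum = 77.43 mcg/mL·h

AUC = 77.4 mcg/mL·h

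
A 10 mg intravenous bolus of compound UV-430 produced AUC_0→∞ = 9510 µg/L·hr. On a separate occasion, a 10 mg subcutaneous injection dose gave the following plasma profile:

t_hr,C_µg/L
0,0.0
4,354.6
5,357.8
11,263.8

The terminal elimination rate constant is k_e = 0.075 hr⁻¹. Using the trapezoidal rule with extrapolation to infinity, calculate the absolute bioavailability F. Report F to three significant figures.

Trapezoidal AUC_0→11 (subcutaneous injection):
  [0→4]: (0.0+354.6)/2 × 4 = 709.2
  [4→5]: (354.6+357.8)/2 × 1 = 356.2
  [5→11]: (357.8+263.8)/2 × 6 = 1864.8
  Sum = 2930.2 µg/L·hr
Tail: C_last/k_e = 263.8/0.075 = 3517.333
AUC_0→∞ (subcutaneous injection) = 2930.2 + 3517.333 = 6447.533 µg/L·hr
F = (AUC_ev/D_ev)/(AUC_iv/D_iv) = (6447.533/10)/(9510/10) = 644.7533/951 = 0.6780

F = 0.678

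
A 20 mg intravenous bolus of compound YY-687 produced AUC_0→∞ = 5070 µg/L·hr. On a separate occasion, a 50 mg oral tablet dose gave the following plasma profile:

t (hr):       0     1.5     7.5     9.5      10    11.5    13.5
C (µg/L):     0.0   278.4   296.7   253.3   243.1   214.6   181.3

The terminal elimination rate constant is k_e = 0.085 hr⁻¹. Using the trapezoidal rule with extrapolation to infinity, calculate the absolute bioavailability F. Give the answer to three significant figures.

Trapezoidal AUC_0→13.5 (oral tablet):
  [0→1.5]: (0.0+278.4)/2 × 1.5 = 208.8
  [1.5→7.5]: (278.4+296.7)/2 × 6 = 1725.3
  [7.5→9.5]: (296.7+253.3)/2 × 2 = 550.0
  [9.5→10]: (253.3+243.1)/2 × 0.5 = 124.1
  [10→11.5]: (243.1+214.6)/2 × 1.5 = 343.275
  [11.5→13.5]: (214.6+181.3)/2 × 2 = 395.9
  Sum = 3347.375 µg/L·hr
Tail: C_last/k_e = 181.3/0.085 = 2132.941
AUC_0→∞ (oral tablet) = 3347.375 + 2132.941 = 5480.316 µg/L·hr
F = (AUC_ev/D_ev)/(AUC_iv/D_iv) = (5480.316/50)/(5070/20) = 109.60632/253.5 = 0.4324

F = 0.432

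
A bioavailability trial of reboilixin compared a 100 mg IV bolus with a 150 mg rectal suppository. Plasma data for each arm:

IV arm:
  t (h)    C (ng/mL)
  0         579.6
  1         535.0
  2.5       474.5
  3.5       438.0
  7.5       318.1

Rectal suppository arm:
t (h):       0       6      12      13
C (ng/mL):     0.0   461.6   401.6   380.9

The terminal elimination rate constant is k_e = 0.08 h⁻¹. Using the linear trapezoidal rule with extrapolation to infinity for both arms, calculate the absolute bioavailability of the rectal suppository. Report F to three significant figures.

F = 0.838

Trapezoidal AUC_0→7.5 (IV):
  [0→1]: (579.6+535.0)/2 × 1 = 557.3
  [1→2.5]: (535.0+474.5)/2 × 1.5 = 757.125
  [2.5→3.5]: (474.5+438.0)/2 × 1 = 456.25
  [3.5→7.5]: (438.0+318.1)/2 × 4 = 1512.2
  Sum = 3282.875 ng/mL·h
IV tail: 318.1/0.08 = 3976.250; AUC_iv,0→∞ = 3282.875 + 3976.250 = 7259.125 ng/mL·h
Trapezoidal AUC_0→13 (rectal suppository):
  [0→6]: (0.0+461.6)/2 × 6 = 1384.8
  [6→12]: (461.6+401.6)/2 × 6 = 2589.6
  [12→13]: (401.6+380.9)/2 × 1 = 391.25
  Sum = 4365.65 ng/mL·h
rectal suppository tail: 380.9/0.08 = 4761.250; AUC_ev,0→∞ = 4365.65 + 4761.250 = 9126.9 ng/mL·h
F = (AUC_ev/D_ev)/(AUC_iv/D_iv) = (9126.9/150)/(7259.125/100) = 60.846/72.59125 = 0.8382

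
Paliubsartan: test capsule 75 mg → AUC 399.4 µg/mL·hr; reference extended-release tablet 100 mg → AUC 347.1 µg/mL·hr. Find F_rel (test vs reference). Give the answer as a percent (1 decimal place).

F_rel = (AUC_test/D_test) / (AUC_ref/D_ref)
      = (399.4/75) / (347.1/100)
      = 5.32533 / 3.471 = 1.5342 = 153.42%

F_rel = 153.4%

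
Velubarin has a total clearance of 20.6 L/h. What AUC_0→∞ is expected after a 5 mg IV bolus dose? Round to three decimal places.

AUC = 0.243 mg/L·h

AUC_0→∞ = Dose_iv / CL
        = 5 / 20.6 = 0.242718 mg/L·h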